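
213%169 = 44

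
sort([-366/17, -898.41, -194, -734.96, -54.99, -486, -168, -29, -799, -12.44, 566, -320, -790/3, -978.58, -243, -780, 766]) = [-978.58, -898.41, -799, -780, -734.96, -486, -320, -790/3, -243, -194, -168, -54.99, -29, -366/17, -12.44, 566, 766]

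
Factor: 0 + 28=2^2 * 7^1=28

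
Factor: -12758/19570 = -1*5^(-1)*19^(-1)*103^(-1)*6379^1 = -6379/9785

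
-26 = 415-441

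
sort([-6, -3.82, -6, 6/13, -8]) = [-8, -6, -6, -3.82, 6/13]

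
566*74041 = 41907206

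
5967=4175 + 1792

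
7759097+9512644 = 17271741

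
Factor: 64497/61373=3^1 * 13^(-1) * 4721^(-1) * 21499^1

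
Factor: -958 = -1*2^1*479^1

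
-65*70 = -4550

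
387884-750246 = -362362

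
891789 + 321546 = 1213335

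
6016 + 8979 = 14995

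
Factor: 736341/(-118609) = -1 * 3^1 * 17^(-1) * 71^1 * 3457^1 * 6977^(-1)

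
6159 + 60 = 6219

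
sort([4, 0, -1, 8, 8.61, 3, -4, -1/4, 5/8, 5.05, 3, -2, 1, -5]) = [-5, -4, -2, -1, -1/4, 0, 5/8, 1, 3, 3, 4, 5.05, 8, 8.61]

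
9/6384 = 3/2128≈0.00141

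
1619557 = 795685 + 823872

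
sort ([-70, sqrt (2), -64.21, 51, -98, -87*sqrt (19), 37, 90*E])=[-87*sqrt (19), -98, -70, -64.21, sqrt (2), 37, 51, 90*E]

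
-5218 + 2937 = -2281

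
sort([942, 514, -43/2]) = [-43/2, 514, 942]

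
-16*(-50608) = 809728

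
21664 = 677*32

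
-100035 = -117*855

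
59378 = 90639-31261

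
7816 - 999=6817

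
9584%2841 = 1061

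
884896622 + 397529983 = 1282426605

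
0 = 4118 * 0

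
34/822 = 17/411 ≈ 0.0414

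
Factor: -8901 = -1*3^2*23^1*43^1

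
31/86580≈0.000358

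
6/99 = 2/33≈0.0606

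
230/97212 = 115/48606 ≈ 0.00237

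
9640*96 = 925440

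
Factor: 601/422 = 2^(-1)*211^(-1)*601^1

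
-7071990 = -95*74442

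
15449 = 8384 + 7065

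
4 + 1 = 5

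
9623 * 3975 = 38251425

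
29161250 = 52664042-23502792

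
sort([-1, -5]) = [-5, -1]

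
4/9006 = 2/4503 ≈ 0.000444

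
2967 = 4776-1809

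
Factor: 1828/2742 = 2^1*3^(-1) = 2/3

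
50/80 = 5/8 = 0.625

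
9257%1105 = 417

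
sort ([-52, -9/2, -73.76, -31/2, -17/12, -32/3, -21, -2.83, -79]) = [-79, -73.76, -52, -21, -31/2, -32/3, -9/2, -2.83, -17/12]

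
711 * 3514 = 2498454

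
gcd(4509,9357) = 3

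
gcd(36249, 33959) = 1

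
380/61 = 6 + 14/61 ≈ 6.23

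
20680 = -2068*(-10)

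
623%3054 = 623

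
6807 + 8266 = 15073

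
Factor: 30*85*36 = 2^3*3^3*5^2*17^1 = 91800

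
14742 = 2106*7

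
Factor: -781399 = -1*781399^1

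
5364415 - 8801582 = -3437167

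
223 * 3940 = 878620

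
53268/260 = 13317/65 ≈ 204.88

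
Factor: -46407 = -1 * 3^1 * 31^1 * 499^1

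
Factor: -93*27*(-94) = 2^1*3^4*31^1*47^1 = 236034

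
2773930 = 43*64510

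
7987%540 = 427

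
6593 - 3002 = 3591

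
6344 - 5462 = 882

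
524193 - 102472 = 421721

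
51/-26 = -1 - 25/26≈-1.96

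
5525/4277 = 1 + 96/329 ≈ 1.29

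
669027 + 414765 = 1083792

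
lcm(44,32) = 352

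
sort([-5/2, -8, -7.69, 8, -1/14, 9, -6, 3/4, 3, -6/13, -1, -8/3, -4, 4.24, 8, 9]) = [-8, -7.69, -6, -4, -8/3, -5/2, -1, -6/13, -1/14, 3/4, 3, 4.24, 8, 8, 9, 9]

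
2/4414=1/2207 ≈ 0.000453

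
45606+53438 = 99044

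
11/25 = 0.44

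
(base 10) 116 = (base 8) 164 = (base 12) 98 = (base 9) 138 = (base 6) 312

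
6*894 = 5364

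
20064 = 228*88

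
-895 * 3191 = -2855945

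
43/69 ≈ 0.623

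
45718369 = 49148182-3429813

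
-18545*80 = -1483600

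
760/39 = 19 + 19/39 ≈ 19.49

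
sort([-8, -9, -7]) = [-9, -8, -7]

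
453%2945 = 453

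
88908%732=336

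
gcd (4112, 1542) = 514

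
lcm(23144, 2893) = 23144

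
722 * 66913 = 48311186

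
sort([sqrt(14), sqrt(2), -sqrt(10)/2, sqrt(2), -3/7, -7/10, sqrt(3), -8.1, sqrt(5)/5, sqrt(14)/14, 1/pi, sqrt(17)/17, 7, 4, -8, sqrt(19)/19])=[-8.1, -8, -sqrt(10)/2, -7/10, -3/7, sqrt(19)/19, sqrt(17)/17, sqrt(14)/14, 1/pi, sqrt(5)/5, sqrt(2), sqrt(2), sqrt(3), sqrt(14), 4, 7]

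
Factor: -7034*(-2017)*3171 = 2^1*3^1*7^1*151^1*2017^1*3517^1 = 44988809838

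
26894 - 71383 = -44489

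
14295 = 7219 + 7076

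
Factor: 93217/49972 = 2^(-2)*13^(-1)*97^1 = 97/52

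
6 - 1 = 5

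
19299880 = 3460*5578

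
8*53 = 424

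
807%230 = 117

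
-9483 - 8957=-18440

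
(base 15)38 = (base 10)53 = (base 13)41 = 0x35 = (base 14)3b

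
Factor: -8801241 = -1 * 3^1 * 31^1 * 101^1 * 937^1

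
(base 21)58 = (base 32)3h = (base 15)78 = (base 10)113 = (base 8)161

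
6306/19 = 331 + 17/19 ≈ 331.89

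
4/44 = 1/11 ≈ 0.0909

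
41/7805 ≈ 0.00525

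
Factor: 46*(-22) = -1*2^2*11^1*23^1 = -1012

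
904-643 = 261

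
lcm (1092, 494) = 20748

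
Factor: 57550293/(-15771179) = -1 * 3^2 * 47^(-1) * 335557^(-1) * 6394477^1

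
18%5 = 3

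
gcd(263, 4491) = 1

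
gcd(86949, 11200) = 1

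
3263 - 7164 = -3901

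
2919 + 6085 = 9004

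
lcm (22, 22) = 22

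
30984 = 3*10328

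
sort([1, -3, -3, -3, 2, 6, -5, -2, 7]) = [-5, -3, -3, -3, -2, 1, 2, 6, 7]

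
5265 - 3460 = 1805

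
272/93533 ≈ 0.00291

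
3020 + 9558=12578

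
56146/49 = 1145 + 41/49≈1145.84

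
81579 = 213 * 383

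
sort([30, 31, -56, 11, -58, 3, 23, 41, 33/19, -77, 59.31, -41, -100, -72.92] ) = [-100, -77, -72.92, -58, -56, -41, 33/19, 3, 11, 23, 30, 31, 41, 59.31] 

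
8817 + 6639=15456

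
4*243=972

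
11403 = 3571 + 7832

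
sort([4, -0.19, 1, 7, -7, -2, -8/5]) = [-7, -2, -8/5, -0.19, 1, 4, 7]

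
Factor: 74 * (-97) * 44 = -1 * 2^3 * 11^1 * 37^1 * 97^1 = -315832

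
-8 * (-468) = 3744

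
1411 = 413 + 998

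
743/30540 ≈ 0.0243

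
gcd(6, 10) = 2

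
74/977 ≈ 0.0757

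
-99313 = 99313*(-1) 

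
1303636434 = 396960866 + 906675568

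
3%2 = 1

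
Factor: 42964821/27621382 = 2^(-1)*3^2*53^1*90073^1*13810691^(-1)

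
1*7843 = 7843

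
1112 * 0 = 0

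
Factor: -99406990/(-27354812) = 2^(-1) * 5^1 * 17^1 * 277^1 * 2111^1 * 6838703^(-1) = 49703495/13677406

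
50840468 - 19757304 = 31083164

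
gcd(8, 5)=1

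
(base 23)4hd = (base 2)100111011000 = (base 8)4730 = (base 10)2520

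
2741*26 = 71266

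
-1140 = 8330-9470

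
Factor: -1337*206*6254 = -1*2^2*7^1*53^1*59^1*103^1*191^1 = -1722489188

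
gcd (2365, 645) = 215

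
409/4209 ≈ 0.0972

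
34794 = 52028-17234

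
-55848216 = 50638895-106487111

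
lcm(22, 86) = 946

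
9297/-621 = -14 - 67/69 ≈ -14.97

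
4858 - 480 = 4378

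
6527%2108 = 203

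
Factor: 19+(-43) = -1 * 2^3 * 3^1 = -24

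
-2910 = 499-3409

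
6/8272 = 3/4136 ≈ 0.000725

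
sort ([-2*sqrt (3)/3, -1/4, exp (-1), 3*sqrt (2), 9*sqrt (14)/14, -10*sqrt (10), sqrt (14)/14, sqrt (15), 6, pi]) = [-10*sqrt (10), -2*sqrt (3)/3, -1/4, sqrt (14)/14, exp (-1), 9*sqrt (14)/14, pi, sqrt (15), 3*sqrt (2), 6]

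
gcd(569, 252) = 1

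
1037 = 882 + 155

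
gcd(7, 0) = 7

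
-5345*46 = -245870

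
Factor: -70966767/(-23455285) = 3^1*5^(-1)*7^(-1)*19^1*23^(-1)*353^1*3527^1*29137^(-1)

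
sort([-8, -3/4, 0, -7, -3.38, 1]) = [-8, -7, -3.38, -3/4, 0, 1]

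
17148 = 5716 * 3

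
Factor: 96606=2^1*3^3*1789^1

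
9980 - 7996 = 1984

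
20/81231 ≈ 0.000246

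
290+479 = 769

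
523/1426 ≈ 0.367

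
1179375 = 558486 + 620889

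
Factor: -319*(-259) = 7^1*11^1*29^1*37^1 = 82621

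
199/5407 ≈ 0.0368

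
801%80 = 1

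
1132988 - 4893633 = -3760645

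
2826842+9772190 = 12599032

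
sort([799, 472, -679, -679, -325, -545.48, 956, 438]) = [-679, -679, -545.48, -325, 438, 472, 799, 956]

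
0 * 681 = 0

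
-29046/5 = -5809 - 1/5 = -5809.20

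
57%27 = 3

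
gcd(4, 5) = 1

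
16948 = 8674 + 8274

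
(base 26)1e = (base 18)24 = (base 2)101000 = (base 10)40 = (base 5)130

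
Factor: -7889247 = -1*3^2*29^1*167^1*181^1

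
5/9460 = 1/1892 ≈ 0.000529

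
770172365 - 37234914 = 732937451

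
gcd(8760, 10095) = 15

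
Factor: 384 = 2^7*3^1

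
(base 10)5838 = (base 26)8ge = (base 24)a36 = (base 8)13316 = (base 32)5me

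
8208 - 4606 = 3602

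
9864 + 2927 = 12791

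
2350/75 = 94/3 ≈ 31.33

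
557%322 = 235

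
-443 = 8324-8767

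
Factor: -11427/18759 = -1*13^(-1)*37^(-1)*293^1 = -293/481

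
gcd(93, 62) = 31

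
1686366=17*99198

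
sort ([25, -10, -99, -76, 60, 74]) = [-99, -76, -10, 25, 60, 74]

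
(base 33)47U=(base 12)2809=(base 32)4G9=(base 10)4617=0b1001000001001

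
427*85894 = 36676738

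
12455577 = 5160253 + 7295324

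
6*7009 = 42054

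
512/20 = 25+3/5 = 25.60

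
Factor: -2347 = -1 * 2347^1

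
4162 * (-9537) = -39692994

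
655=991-336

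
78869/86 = 917 + 7/86 ≈ 917.08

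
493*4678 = 2306254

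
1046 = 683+363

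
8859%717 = 255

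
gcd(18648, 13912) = 296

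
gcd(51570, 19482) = 1146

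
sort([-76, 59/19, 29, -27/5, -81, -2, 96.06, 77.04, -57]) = [-81, -76, -57, -27/5, -2, 59/19, 29, 77.04, 96.06]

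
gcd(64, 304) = 16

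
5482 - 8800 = -3318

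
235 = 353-118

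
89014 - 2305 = 86709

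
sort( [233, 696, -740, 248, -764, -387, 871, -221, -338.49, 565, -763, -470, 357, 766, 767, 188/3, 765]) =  [-764, -763, -740, -470, -387, -338.49, -221, 188/3, 233, 248, 357, 565, 696, 765, 766, 767, 871]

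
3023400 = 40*75585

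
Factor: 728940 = 2^2*3^1*5^1*12149^1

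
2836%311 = 37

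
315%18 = 9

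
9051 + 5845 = 14896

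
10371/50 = 207 + 21/50 = 207.42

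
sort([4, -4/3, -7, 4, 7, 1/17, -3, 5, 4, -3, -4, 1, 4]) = [-7, -4, -3, -3, -4/3, 1/17, 1, 4, 4, 4, 4, 5, 7]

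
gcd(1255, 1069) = 1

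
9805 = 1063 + 8742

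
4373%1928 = 517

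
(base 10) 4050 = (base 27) 5f0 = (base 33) 3no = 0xfd2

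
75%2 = 1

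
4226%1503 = 1220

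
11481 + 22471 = 33952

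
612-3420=-2808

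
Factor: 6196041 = 3^3*17^1*13499^1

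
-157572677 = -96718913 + -60853764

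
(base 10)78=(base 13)60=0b1001110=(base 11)71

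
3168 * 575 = 1821600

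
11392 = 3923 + 7469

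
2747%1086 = 575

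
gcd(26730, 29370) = 330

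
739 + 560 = 1299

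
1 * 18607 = 18607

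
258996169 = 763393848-504397679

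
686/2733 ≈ 0.251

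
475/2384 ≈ 0.199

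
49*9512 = 466088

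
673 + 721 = 1394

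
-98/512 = -49/256 ≈ -0.191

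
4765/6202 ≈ 0.768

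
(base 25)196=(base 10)856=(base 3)1011201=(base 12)5b4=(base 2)1101011000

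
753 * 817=615201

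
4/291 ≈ 0.0137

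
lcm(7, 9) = 63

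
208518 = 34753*6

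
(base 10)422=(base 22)j4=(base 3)120122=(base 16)1a6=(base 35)c2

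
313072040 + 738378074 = 1051450114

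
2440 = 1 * 2440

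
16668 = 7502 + 9166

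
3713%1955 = 1758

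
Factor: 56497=7^2*1153^1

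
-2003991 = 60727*(-33)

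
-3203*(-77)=246631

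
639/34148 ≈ 0.0187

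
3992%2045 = 1947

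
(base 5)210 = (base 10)55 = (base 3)2001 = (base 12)47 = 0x37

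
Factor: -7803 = -1 * 3^3 * 17^2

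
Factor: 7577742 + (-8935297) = -1*5^1*61^1*4451^1 = -1357555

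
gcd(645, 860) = 215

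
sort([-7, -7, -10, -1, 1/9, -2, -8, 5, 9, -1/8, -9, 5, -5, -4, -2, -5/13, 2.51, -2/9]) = [-10, -9, -8, -7, -7, -5, -4, -2, -2, -1, -5/13, -2/9, -1/8, 1/9, 2.51, 5, 5, 9]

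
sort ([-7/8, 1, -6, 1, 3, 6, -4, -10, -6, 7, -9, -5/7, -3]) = [-10, -9, -6, -6, -4, -3, -7/8, -5/7, 1, 1, 3, 6, 7]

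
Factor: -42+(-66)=-1*2^2*3^3=-108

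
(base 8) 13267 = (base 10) 5815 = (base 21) d3j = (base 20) eaf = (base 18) hh1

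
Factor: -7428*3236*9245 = -1*2^4*3^1*5^1*43^2*619^1*809^1 = -222222138960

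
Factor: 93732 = 2^2 * 3^1 * 73^1 * 107^1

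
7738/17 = 455 + 3/17 ≈ 455.18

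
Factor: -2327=-1 * 13^1 * 179^1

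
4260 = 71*60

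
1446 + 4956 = 6402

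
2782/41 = 67 + 35/41 ≈ 67.85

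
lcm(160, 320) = 320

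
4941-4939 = 2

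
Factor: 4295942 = 2^1*7^1*306853^1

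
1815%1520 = 295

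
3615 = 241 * 15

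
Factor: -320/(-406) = 2^5*5^1*7^(-1)*29^(-1) = 160/203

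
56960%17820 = 3500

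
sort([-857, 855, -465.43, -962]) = [-962, -857, -465.43, 855]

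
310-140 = 170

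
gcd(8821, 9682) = 1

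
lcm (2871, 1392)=45936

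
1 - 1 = 0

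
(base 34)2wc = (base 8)6524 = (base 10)3412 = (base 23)6a8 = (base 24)5m4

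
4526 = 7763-3237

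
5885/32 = 183 + 29/32 ≈ 183.91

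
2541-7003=-4462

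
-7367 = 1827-9194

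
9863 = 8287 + 1576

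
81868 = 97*844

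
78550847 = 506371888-427821041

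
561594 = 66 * 8509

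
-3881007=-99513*39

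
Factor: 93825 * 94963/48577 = 3^3 * 5^2 * 11^1 * 31^(-1) * 89^1 * 97^1 * 139^1 * 1567^(-1) = 8909903475/48577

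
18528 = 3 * 6176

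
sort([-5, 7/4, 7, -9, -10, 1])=[-10, -9, -5, 1, 7/4, 7]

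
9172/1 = 9172 = 9172.00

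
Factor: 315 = 3^2 * 5^1 * 7^1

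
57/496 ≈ 0.115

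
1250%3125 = 1250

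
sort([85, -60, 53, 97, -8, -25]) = [-60, -25, -8, 53, 85, 97]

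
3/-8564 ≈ -0.000350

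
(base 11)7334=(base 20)145h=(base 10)9717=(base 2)10010111110101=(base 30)anr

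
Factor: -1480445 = -1*5^1*17^1*17417^1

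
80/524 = 20/131 ≈ 0.153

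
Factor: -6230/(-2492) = 2^(-1) * 5^1 = 5/2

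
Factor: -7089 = -1*3^1*17^1*139^1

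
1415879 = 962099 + 453780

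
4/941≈0.00425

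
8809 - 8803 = 6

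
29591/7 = 4227+2/7 ≈ 4227.29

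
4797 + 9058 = 13855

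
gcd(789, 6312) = 789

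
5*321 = 1605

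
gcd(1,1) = 1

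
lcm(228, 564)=10716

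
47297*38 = 1797286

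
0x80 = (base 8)200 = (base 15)88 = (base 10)128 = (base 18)72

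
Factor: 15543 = 3^2*11^1*157^1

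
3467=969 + 2498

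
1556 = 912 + 644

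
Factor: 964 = 2^2*241^1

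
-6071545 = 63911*(-95)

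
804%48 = 36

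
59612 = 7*8516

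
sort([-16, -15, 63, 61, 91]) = [-16, -15, 61, 63, 91]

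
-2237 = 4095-6332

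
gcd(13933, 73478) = 1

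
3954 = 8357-4403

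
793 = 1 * 793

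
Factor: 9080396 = 2^2*13^1*31^1*43^1*131^1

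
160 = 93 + 67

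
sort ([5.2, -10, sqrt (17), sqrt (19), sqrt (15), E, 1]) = [-10, 1, E, sqrt (15), sqrt (17), sqrt (19), 5.2]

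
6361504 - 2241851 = 4119653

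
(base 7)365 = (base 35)5j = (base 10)194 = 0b11000010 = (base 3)21012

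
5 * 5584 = 27920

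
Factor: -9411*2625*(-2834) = 2^1*3^2*5^3*7^1*13^1*109^1*3137^1 = 70010781750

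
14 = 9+5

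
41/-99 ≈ -0.414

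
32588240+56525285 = 89113525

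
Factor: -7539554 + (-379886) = -1 * 2^4 * 5^1 * 98993^1 = -7919440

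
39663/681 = 58 + 55/227 ≈ 58.24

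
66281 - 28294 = 37987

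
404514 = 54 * 7491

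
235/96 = 2+43/96 ≈ 2.45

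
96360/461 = 209 + 11/461 ≈ 209.02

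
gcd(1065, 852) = 213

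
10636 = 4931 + 5705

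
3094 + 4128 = 7222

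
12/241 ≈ 0.0498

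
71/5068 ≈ 0.0140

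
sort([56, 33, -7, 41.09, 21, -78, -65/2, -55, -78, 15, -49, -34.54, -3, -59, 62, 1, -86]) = [-86, -78, -78, -59, -55, -49, -34.54, -65/2, -7, -3, 1, 15, 21, 33, 41.09, 56, 62]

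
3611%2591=1020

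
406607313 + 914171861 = 1320779174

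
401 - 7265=-6864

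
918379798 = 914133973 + 4245825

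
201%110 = 91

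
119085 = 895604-776519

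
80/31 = 2 + 18/31 ≈ 2.58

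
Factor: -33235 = -1 * 5^1 * 17^2 * 23^1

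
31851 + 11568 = 43419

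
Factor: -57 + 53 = -1*2^2 = -4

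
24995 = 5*4999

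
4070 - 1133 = 2937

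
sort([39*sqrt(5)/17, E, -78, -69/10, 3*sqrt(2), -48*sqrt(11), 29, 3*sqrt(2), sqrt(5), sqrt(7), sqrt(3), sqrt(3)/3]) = [-48*sqrt(11), -78, -69/10, sqrt(3)/3, sqrt(3), sqrt(5), sqrt(7), E, 3*sqrt(2), 3*sqrt(2), 39*sqrt(5)/17, 29]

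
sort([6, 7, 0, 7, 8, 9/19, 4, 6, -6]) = [-6, 0, 9/19, 4, 6, 6, 7, 7, 8]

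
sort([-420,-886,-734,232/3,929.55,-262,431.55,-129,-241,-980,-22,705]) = [-980,-886,-734,-420,-262,-241,-129,-22,232/3,431.55,705,929.55]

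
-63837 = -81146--17309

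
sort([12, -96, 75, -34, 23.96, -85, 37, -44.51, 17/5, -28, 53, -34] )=[-96, -85, -44.51, -34, -34, -28, 17/5, 12, 23.96, 37, 53, 75] 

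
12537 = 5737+6800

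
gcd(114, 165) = 3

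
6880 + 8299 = 15179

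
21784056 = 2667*8168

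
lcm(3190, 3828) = 19140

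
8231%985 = 351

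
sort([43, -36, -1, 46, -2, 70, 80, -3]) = [-36, -3, -2, -1, 43, 46, 70, 80]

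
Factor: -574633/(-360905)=5^(-1)*19^(-1)*29^(-1)*131^(-1)*401^1*1433^1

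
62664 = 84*746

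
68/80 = 17/20 = 0.85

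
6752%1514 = 696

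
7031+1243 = 8274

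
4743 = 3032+1711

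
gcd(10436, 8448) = 4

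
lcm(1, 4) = 4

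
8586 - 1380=7206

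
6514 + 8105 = 14619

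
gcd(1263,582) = 3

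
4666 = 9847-5181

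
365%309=56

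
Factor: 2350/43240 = 2^(-2)*5^1*23^(-1) = 5/92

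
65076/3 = 21692 = 21692.00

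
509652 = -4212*(-121) 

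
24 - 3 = 21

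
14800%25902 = 14800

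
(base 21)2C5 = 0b10001110011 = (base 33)11H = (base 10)1139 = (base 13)698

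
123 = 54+69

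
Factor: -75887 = -1 * 7^1 * 37^1 * 293^1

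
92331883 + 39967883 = 132299766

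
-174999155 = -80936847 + -94062308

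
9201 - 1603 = 7598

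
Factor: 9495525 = 3^1*5^2*13^1*9739^1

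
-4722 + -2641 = -7363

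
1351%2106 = 1351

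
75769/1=75769=75769.00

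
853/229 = 3+166/229 ≈ 3.72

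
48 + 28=76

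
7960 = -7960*(-1)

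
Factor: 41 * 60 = 2^2 * 3^1 * 5^1 * 41^1 = 2460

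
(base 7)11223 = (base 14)1083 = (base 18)8ef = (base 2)101100101011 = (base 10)2859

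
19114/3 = 6371 + 1/3 ≈ 6371.33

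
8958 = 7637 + 1321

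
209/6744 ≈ 0.0310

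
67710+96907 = 164617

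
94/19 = 4 + 18/19 ≈ 4.95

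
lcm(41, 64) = 2624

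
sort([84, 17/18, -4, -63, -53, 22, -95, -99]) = [-99, -95, -63, -53, -4, 17/18, 22, 84]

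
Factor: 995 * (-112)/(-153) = 2^4 * 3^(-2) * 5^1 * 7^1 * 17^(-1) * 199^1 = 111440/153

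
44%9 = 8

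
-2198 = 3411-5609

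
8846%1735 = 171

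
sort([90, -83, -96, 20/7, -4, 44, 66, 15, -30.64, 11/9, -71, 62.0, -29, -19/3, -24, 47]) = [-96, -83, -71, -30.64, -29, -24, -19/3, -4, 11/9, 20/7, 15, 44, 47, 62.0, 66, 90]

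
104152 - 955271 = -851119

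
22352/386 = 11176/193 ≈ 57.91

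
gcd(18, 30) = 6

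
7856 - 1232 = 6624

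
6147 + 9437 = 15584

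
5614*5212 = 29260168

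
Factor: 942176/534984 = 2^2*3^(-1)*22291^(-1)*29443^1 = 117772/66873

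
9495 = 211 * 45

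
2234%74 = 14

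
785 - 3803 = -3018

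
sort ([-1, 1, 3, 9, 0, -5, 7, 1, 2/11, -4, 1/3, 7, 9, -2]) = [-5, -4, -2, -1, 0, 2/11, 1/3, 1, 1, 3, 7, 7, 9, 9]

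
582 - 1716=-1134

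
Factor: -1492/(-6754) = 2^1 * 11^(-1) * 307^(-1) * 373^1 = 746/3377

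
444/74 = 6 = 6.00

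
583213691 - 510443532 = 72770159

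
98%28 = 14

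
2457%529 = 341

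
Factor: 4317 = 3^1*1439^1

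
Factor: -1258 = -1*2^1*17^1*37^1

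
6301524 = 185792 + 6115732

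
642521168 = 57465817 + 585055351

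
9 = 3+6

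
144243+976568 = 1120811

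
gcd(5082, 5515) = 1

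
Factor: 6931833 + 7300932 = 3^1 * 5^1 * 29^1 * 32719^1 = 14232765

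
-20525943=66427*(-309)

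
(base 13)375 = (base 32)ir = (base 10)603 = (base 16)25b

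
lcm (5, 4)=20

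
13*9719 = 126347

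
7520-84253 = -76733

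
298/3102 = 149/1551 ≈ 0.0961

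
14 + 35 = 49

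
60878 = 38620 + 22258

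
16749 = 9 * 1861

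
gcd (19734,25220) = 26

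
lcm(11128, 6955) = 55640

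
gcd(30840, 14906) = 514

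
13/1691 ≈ 0.00769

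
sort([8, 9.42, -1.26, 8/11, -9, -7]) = [-9, -7, -1.26, 8/11, 8, 9.42]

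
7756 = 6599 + 1157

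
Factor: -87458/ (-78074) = 7^1*103^ (-1)*379^ (-1)*6247^1 = 43729/39037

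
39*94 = 3666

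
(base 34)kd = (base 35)js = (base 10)693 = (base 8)1265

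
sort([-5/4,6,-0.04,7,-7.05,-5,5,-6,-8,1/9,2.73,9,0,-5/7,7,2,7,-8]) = [-8,-8,-7.05,-6,-5,-5/4,-5/7,-0.04,0,1/9,2,2.73,5,6,7,7,7,9]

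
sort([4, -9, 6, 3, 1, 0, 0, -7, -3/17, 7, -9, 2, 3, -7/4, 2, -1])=[-9, -9, -7, -7/4, -1, -3/17, 0, 0, 1, 2, 2, 3, 3, 4, 6, 7]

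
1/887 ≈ 0.00113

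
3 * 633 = 1899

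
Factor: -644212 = -1 * 2^2 * 161053^1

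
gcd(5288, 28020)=4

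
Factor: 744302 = 2^1*13^1*28627^1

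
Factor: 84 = 2^2 * 3^1 * 7^1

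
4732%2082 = 568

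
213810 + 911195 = 1125005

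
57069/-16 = -3566 - 13/16 ≈ -3566.81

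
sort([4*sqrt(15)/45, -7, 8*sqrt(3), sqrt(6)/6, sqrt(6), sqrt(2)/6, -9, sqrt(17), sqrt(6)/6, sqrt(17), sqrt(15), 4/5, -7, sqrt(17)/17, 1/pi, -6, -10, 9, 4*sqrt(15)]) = [-10, -9, -7, -7, -6, sqrt(2)/6, sqrt(17)/17, 1/pi, 4*sqrt(15)/45, sqrt(6)/6, sqrt(6)/6, 4/5, sqrt(6), sqrt(15), sqrt(17), sqrt(17), 9, 8*sqrt(3), 4*sqrt(15)]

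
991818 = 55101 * 18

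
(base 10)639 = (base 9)780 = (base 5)10024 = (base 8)1177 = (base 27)ni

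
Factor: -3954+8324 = 2^1*5^1*19^1*23^1 = 4370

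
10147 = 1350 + 8797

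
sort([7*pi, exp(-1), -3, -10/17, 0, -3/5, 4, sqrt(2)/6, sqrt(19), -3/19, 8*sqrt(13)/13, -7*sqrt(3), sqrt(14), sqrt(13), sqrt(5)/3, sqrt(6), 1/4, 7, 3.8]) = [-7*sqrt(3), -3, -3/5, -10/17, -3/19, 0, sqrt(2)/6, 1/4, exp(-1), sqrt(5)/3, 8*sqrt(13)/13, sqrt(6), sqrt(13), sqrt(14), 3.8, 4, sqrt(19), 7, 7*pi]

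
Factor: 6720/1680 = 2^2 = 4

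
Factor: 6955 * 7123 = 5^1 * 13^1 * 17^1 * 107^1 * 419^1 = 49540465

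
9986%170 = 126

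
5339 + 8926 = 14265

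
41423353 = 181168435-139745082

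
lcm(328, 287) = 2296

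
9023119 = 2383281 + 6639838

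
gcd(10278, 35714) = 2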